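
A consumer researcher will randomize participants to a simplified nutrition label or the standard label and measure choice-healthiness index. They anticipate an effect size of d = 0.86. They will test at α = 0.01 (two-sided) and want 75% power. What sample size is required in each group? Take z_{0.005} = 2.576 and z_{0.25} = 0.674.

For two independent groups with equal n: n = 2·((z_{α/2} + z_β) / d)².
z_{α/2} + z_β = 2.576 + 0.674 = 3.250.
n = 2 × (3.250 / 0.86)² = 2 × 3.779² = 2 × 14.28 = 28.6.
Round up to the next whole participant.

n = 29 per group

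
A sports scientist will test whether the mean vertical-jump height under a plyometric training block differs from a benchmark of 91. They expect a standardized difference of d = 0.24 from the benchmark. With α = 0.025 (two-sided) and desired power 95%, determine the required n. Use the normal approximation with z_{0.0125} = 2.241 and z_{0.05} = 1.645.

n = 263

For a one-sample test: n = ((z_{α/2} + z_β) / d)².
z_{α/2} + z_β = 2.241 + 1.645 = 3.886.
n = (3.886 / 0.24)² = 16.192² = 262.17.
Round up.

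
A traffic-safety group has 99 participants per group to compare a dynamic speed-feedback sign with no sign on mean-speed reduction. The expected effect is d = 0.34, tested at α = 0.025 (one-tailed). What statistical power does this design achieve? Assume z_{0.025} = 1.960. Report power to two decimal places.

For two equal groups, power = Φ(d·√(n/2) − z_{α}).
d·√(n/2) = 0.34 × √(99/2) = 0.34 × 7.036 = 2.392.
z_β = 2.392 − 1.960 = 0.432.
Power = Φ(0.432) = 0.667.

power ≈ 0.67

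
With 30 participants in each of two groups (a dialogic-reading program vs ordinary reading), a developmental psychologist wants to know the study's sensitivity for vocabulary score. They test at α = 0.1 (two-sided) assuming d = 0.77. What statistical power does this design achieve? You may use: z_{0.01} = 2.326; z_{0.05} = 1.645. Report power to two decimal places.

For two equal groups, power = Φ(d·√(n/2) − z_{α/2}).
d·√(n/2) = 0.77 × √(30/2) = 0.77 × 3.873 = 2.982.
z_β = 2.982 − 1.645 = 1.337.
Power = Φ(1.337) = 0.909.

power ≈ 0.91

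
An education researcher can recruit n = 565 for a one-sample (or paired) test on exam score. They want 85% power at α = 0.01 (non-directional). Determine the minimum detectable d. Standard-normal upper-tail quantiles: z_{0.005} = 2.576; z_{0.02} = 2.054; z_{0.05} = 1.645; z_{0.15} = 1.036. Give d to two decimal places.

For a single sample (or paired design) of n = 565: d_min = (z_{α/2} + z_β)/√n.
z-sum = 2.576 + 1.036 = 3.612.
d_min = 3.612 / √565 = 3.612 / 23.770 = 0.152.

d_min ≈ 0.15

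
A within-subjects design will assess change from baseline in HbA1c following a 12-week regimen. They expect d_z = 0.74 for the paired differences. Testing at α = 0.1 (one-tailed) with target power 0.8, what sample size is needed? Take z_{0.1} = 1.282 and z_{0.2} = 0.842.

n = 9 pairs

For a paired (one-sample on differences) test: n = ((z_{α} + z_β) / d)².
z_{α} + z_β = 1.282 + 0.842 = 2.124.
n = (2.124 / 0.74)² = 2.870² = 8.24.
Round up.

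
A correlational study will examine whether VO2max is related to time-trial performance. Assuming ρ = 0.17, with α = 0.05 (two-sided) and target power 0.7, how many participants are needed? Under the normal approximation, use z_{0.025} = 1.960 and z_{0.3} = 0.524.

n = 213

Fisher's z: C = ½·ln((1+r)/(1−r)) = ½·ln(1.4096) = 0.1717.
n = ((z_{α/2} + z_β)/C)² + 3.
(1.960 + 0.524) / 0.1717 = 2.484 / 0.1717 = 14.467.
n = 14.467² + 3 = 209.30 + 3 = 212.3.
Round up.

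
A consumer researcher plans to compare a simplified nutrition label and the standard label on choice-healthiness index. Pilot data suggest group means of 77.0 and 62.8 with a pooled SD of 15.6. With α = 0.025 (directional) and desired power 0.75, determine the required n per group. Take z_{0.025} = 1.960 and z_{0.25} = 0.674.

Cohen's d = |M₁ − M₂| / SD_pooled = |77.0 − 62.8| / 15.6 = 14.2 / 15.6 = 0.910.
For two independent groups with equal n: n = 2·((z_{α} + z_β) / d)².
z_{α} + z_β = 1.960 + 0.674 = 2.634.
n = 2 × (2.634 / 0.910)² = 2 × 2.895² = 2 × 8.38 = 16.8.
Round up to the next whole participant.

n = 17 per group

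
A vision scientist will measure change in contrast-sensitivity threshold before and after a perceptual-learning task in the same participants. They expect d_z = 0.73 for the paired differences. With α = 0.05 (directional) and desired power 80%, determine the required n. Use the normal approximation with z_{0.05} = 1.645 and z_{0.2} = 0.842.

For a paired (one-sample on differences) test: n = ((z_{α} + z_β) / d)².
z_{α} + z_β = 1.645 + 0.842 = 2.487.
n = (2.487 / 0.73)² = 3.407² = 11.61.
Round up.

n = 12 pairs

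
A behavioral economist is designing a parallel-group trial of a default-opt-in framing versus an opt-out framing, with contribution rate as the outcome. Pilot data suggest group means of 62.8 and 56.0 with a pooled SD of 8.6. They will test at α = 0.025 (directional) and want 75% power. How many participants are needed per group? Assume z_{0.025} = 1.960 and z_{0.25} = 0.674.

Cohen's d = |M₁ − M₂| / SD_pooled = |62.8 − 56.0| / 8.6 = 6.8 / 8.6 = 0.791.
For two independent groups with equal n: n = 2·((z_{α} + z_β) / d)².
z_{α} + z_β = 1.960 + 0.674 = 2.634.
n = 2 × (2.634 / 0.791)² = 2 × 3.330² = 2 × 11.09 = 22.2.
Round up to the next whole participant.

n = 23 per group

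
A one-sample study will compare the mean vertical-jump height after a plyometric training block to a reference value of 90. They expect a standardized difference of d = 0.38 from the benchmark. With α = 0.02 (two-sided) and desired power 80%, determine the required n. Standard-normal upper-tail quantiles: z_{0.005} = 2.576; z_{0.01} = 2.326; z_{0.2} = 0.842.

n = 70

For a one-sample test: n = ((z_{α/2} + z_β) / d)².
z_{α/2} + z_β = 2.326 + 0.842 = 3.168.
n = (3.168 / 0.38)² = 8.337² = 69.50.
Round up.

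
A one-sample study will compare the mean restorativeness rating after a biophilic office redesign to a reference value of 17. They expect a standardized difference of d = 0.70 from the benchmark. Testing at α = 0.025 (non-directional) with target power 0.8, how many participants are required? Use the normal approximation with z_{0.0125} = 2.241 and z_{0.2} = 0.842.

n = 20

For a one-sample test: n = ((z_{α/2} + z_β) / d)².
z_{α/2} + z_β = 2.241 + 0.842 = 3.083.
n = (3.083 / 0.70)² = 4.404² = 19.40.
Round up.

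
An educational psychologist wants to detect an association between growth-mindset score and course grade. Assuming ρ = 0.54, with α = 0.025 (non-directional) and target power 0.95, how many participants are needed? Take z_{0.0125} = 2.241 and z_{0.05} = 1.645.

n = 45

Fisher's z: C = ½·ln((1+r)/(1−r)) = ½·ln(3.3478) = 0.6042.
n = ((z_{α/2} + z_β)/C)² + 3.
(2.241 + 1.645) / 0.6042 = 3.886 / 0.6042 = 6.432.
n = 6.432² + 3 = 41.37 + 3 = 44.4.
Round up.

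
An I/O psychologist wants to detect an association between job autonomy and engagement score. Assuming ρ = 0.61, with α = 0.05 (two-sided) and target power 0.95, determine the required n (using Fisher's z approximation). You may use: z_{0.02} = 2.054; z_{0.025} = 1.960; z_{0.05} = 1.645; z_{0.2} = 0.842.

Fisher's z: C = ½·ln((1+r)/(1−r)) = ½·ln(4.1282) = 0.7089.
n = ((z_{α/2} + z_β)/C)² + 3.
(1.960 + 1.645) / 0.7089 = 3.605 / 0.7089 = 5.085.
n = 5.085² + 3 = 25.86 + 3 = 28.9.
Round up.

n = 29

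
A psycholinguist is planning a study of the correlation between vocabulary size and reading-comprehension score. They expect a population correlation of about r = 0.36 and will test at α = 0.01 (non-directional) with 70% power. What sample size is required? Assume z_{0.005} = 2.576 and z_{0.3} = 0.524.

Fisher's z: C = ½·ln((1+r)/(1−r)) = ½·ln(2.1250) = 0.3769.
n = ((z_{α/2} + z_β)/C)² + 3.
(2.576 + 0.524) / 0.3769 = 3.100 / 0.3769 = 8.225.
n = 8.225² + 3 = 67.65 + 3 = 70.7.
Round up.

n = 71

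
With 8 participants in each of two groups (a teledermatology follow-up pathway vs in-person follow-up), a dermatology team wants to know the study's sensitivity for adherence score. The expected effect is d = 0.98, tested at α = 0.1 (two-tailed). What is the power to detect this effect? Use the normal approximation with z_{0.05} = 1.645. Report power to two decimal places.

power ≈ 0.62

For two equal groups, power = Φ(d·√(n/2) − z_{α/2}).
d·√(n/2) = 0.98 × √(8/2) = 0.98 × 2.000 = 1.960.
z_β = 1.960 − 1.645 = 0.315.
Power = Φ(0.315) = 0.624.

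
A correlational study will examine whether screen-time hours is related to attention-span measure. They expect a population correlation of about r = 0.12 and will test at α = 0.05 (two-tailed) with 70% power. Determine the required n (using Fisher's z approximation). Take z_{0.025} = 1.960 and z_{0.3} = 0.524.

Fisher's z: C = ½·ln((1+r)/(1−r)) = ½·ln(1.2727) = 0.1206.
n = ((z_{α/2} + z_β)/C)² + 3.
(1.960 + 0.524) / 0.1206 = 2.484 / 0.1206 = 20.597.
n = 20.597² + 3 = 424.24 + 3 = 427.2.
Round up.

n = 428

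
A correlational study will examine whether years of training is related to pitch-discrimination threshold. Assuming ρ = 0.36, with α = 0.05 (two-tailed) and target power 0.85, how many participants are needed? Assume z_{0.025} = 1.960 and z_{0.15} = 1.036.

Fisher's z: C = ½·ln((1+r)/(1−r)) = ½·ln(2.1250) = 0.3769.
n = ((z_{α/2} + z_β)/C)² + 3.
(1.960 + 1.036) / 0.3769 = 2.996 / 0.3769 = 7.949.
n = 7.949² + 3 = 63.19 + 3 = 66.2.
Round up.

n = 67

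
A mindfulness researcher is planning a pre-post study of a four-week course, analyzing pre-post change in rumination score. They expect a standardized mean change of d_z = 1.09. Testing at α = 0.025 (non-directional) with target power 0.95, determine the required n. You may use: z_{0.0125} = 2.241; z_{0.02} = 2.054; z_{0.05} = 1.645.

n = 13 pairs

For a paired (one-sample on differences) test: n = ((z_{α/2} + z_β) / d)².
z_{α/2} + z_β = 2.241 + 1.645 = 3.886.
n = (3.886 / 1.09)² = 3.565² = 12.71.
Round up.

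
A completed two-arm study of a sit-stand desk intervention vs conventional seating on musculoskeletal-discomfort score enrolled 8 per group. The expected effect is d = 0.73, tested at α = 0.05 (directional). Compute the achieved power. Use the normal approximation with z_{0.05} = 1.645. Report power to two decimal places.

For two equal groups, power = Φ(d·√(n/2) − z_{α}).
d·√(n/2) = 0.73 × √(8/2) = 0.73 × 2.000 = 1.460.
z_β = 1.460 − 1.645 = -0.185.
Power = Φ(-0.185) = 0.427.

power ≈ 0.43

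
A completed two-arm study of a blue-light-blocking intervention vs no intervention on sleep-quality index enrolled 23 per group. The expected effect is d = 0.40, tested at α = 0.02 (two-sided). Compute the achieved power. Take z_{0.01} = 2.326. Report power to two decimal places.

For two equal groups, power = Φ(d·√(n/2) − z_{α/2}).
d·√(n/2) = 0.40 × √(23/2) = 0.40 × 3.391 = 1.356.
z_β = 1.356 − 2.326 = -0.970.
Power = Φ(-0.970) = 0.166.

power ≈ 0.17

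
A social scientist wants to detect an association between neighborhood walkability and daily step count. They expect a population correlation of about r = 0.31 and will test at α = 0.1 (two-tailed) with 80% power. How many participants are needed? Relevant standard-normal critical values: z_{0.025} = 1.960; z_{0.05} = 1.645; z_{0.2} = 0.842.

Fisher's z: C = ½·ln((1+r)/(1−r)) = ½·ln(1.8986) = 0.3205.
n = ((z_{α/2} + z_β)/C)² + 3.
(1.645 + 0.842) / 0.3205 = 2.487 / 0.3205 = 7.760.
n = 7.760² + 3 = 60.21 + 3 = 63.2.
Round up.

n = 64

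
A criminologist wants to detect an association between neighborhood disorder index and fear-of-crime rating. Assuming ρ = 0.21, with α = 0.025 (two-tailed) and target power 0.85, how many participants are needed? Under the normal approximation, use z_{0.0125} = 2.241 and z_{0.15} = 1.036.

n = 240

Fisher's z: C = ½·ln((1+r)/(1−r)) = ½·ln(1.5316) = 0.2132.
n = ((z_{α/2} + z_β)/C)² + 3.
(2.241 + 1.036) / 0.2132 = 3.277 / 0.2132 = 15.371.
n = 15.371² + 3 = 236.25 + 3 = 239.3.
Round up.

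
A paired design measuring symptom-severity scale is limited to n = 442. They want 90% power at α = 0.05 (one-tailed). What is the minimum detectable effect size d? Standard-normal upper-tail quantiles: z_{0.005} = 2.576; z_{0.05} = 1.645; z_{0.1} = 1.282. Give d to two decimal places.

For a single sample (or paired design) of n = 442: d_min = (z_{α} + z_β)/√n.
z-sum = 1.645 + 1.282 = 2.927.
d_min = 2.927 / √442 = 2.927 / 21.024 = 0.139.

d_min ≈ 0.14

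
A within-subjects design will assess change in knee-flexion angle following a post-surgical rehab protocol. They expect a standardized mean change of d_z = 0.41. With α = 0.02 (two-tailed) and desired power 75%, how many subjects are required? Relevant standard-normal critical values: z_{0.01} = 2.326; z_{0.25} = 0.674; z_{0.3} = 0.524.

n = 54 pairs

For a paired (one-sample on differences) test: n = ((z_{α/2} + z_β) / d)².
z_{α/2} + z_β = 2.326 + 0.674 = 3.000.
n = (3.000 / 0.41)² = 7.317² = 53.54.
Round up.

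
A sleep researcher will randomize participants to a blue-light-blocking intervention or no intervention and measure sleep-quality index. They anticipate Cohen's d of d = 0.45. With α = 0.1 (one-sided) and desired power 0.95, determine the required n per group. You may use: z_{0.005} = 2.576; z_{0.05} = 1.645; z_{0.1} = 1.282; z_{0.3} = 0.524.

For two independent groups with equal n: n = 2·((z_{α} + z_β) / d)².
z_{α} + z_β = 1.282 + 1.645 = 2.927.
n = 2 × (2.927 / 0.45)² = 2 × 6.504² = 2 × 42.31 = 84.6.
Round up to the next whole participant.

n = 85 per group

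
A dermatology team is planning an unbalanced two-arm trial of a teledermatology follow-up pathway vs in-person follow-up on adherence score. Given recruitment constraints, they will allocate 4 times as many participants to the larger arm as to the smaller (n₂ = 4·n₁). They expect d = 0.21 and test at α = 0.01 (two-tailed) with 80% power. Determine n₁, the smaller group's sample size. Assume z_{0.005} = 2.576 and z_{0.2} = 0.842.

n₁ = 332

With allocation ratio k = n₂/n₁ = 4, Var(x̄₁−x̄₂) = σ²(1/n₁ + 1/(k·n₁)) = σ²·(k+1)/(k·n₁).
So n₁ = (1 + 1/k)·((z_{α/2} + z_β)/d)² = 1.250 × (3.418/0.21)².
n₁ = 1.250 × 264.91 = 331.1.
Round up: n₁ = 332, giving n₂ = 4 × 332 = 1328.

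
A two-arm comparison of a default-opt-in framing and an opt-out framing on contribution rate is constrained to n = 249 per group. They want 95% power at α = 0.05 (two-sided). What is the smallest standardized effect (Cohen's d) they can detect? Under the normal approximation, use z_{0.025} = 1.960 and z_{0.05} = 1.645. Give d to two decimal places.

d_min ≈ 0.32

For two independent groups of n = 249 each: d_min = (z_{α/2} + z_β)·√(2/n).
z-sum = 1.960 + 1.645 = 3.605.
d_min = 3.605 × √(2/249) = 3.605 × 0.0896 = 0.323.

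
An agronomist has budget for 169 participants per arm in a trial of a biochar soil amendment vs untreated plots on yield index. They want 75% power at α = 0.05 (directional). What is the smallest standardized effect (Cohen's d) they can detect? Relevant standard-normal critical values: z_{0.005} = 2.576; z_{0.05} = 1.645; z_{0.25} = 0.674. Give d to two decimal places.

d_min ≈ 0.25

For two independent groups of n = 169 each: d_min = (z_{α} + z_β)·√(2/n).
z-sum = 1.645 + 0.674 = 2.319.
d_min = 2.319 × √(2/169) = 2.319 × 0.1088 = 0.252.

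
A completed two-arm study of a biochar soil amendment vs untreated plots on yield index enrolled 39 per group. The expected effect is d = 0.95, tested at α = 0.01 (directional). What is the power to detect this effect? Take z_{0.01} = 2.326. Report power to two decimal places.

power ≈ 0.97

For two equal groups, power = Φ(d·√(n/2) − z_{α}).
d·√(n/2) = 0.95 × √(39/2) = 0.95 × 4.416 = 4.195.
z_β = 4.195 − 2.326 = 1.869.
Power = Φ(1.869) = 0.969.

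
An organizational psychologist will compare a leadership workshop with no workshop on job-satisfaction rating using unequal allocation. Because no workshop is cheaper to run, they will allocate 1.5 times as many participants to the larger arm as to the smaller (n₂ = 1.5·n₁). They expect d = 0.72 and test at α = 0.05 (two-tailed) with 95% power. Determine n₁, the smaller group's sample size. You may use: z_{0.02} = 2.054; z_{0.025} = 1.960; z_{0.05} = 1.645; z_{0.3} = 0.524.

n₁ = 42

With allocation ratio k = n₂/n₁ = 1.5, Var(x̄₁−x̄₂) = σ²(1/n₁ + 1/(k·n₁)) = σ²·(k+1)/(k·n₁).
So n₁ = (1 + 1/k)·((z_{α/2} + z_β)/d)² = 1.667 × (3.605/0.72)².
n₁ = 1.667 × 25.07 = 41.8.
Round up: n₁ = 42, giving n₂ = 1.5 × 42 = 63.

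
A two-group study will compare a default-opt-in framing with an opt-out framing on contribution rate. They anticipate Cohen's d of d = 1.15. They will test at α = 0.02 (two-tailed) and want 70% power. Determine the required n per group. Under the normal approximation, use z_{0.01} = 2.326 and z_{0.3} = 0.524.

n = 13 per group

For two independent groups with equal n: n = 2·((z_{α/2} + z_β) / d)².
z_{α/2} + z_β = 2.326 + 0.524 = 2.850.
n = 2 × (2.850 / 1.15)² = 2 × 2.478² = 2 × 6.14 = 12.3.
Round up to the next whole participant.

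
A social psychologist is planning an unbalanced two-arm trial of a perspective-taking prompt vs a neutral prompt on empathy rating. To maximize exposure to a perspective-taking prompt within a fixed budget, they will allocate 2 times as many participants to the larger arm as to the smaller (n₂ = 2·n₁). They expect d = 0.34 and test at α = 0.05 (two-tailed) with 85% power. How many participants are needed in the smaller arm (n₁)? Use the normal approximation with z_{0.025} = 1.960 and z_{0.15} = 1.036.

n₁ = 117

With allocation ratio k = n₂/n₁ = 2, Var(x̄₁−x̄₂) = σ²(1/n₁ + 1/(k·n₁)) = σ²·(k+1)/(k·n₁).
So n₁ = (1 + 1/k)·((z_{α/2} + z_β)/d)² = 1.500 × (2.996/0.34)².
n₁ = 1.500 × 77.65 = 116.5.
Round up: n₁ = 117, giving n₂ = 2 × 117 = 234.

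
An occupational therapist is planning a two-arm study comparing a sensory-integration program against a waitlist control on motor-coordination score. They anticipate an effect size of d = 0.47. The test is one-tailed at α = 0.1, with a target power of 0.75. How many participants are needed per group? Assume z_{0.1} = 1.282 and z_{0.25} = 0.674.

For two independent groups with equal n: n = 2·((z_{α} + z_β) / d)².
z_{α} + z_β = 1.282 + 0.674 = 1.956.
n = 2 × (1.956 / 0.47)² = 2 × 4.162² = 2 × 17.32 = 34.6.
Round up to the next whole participant.

n = 35 per group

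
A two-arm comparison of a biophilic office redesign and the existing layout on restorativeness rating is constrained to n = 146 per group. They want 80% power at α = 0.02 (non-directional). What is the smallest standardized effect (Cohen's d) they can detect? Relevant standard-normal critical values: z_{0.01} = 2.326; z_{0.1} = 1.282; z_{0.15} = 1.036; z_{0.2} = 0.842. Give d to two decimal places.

For two independent groups of n = 146 each: d_min = (z_{α/2} + z_β)·√(2/n).
z-sum = 2.326 + 0.842 = 3.168.
d_min = 3.168 × √(2/146) = 3.168 × 0.1170 = 0.371.

d_min ≈ 0.37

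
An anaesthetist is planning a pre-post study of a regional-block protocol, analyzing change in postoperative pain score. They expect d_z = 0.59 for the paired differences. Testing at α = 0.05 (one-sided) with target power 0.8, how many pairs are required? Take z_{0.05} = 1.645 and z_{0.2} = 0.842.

n = 18 pairs

For a paired (one-sample on differences) test: n = ((z_{α} + z_β) / d)².
z_{α} + z_β = 1.645 + 0.842 = 2.487.
n = (2.487 / 0.59)² = 4.215² = 17.77.
Round up.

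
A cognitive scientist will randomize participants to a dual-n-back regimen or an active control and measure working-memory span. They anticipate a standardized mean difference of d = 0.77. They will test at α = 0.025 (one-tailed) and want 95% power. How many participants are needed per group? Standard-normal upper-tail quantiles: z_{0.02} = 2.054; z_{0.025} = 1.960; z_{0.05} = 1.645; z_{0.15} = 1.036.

For two independent groups with equal n: n = 2·((z_{α} + z_β) / d)².
z_{α} + z_β = 1.960 + 1.645 = 3.605.
n = 2 × (3.605 / 0.77)² = 2 × 4.682² = 2 × 21.92 = 43.8.
Round up to the next whole participant.

n = 44 per group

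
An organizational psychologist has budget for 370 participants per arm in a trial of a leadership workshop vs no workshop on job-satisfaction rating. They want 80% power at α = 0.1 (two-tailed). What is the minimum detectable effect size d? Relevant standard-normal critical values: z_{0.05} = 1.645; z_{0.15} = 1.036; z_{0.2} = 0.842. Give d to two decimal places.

d_min ≈ 0.18

For two independent groups of n = 370 each: d_min = (z_{α/2} + z_β)·√(2/n).
z-sum = 1.645 + 0.842 = 2.487.
d_min = 2.487 × √(2/370) = 2.487 × 0.0735 = 0.183.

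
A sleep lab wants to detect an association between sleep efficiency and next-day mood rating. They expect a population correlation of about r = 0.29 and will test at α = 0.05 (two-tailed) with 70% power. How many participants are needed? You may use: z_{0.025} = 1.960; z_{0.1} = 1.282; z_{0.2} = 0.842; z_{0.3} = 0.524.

n = 73

Fisher's z: C = ½·ln((1+r)/(1−r)) = ½·ln(1.8169) = 0.2986.
n = ((z_{α/2} + z_β)/C)² + 3.
(1.960 + 0.524) / 0.2986 = 2.484 / 0.2986 = 8.319.
n = 8.319² + 3 = 69.20 + 3 = 72.2.
Round up.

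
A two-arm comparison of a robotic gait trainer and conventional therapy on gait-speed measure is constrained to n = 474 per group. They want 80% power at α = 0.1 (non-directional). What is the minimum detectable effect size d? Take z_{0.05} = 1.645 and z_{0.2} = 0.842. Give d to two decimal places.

d_min ≈ 0.16

For two independent groups of n = 474 each: d_min = (z_{α/2} + z_β)·√(2/n).
z-sum = 1.645 + 0.842 = 2.487.
d_min = 2.487 × √(2/474) = 2.487 × 0.0650 = 0.162.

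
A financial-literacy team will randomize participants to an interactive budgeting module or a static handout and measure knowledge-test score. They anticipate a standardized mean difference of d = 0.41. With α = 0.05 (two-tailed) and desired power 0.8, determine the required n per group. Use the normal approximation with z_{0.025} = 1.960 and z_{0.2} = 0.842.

For two independent groups with equal n: n = 2·((z_{α/2} + z_β) / d)².
z_{α/2} + z_β = 1.960 + 0.842 = 2.802.
n = 2 × (2.802 / 0.41)² = 2 × 6.834² = 2 × 46.71 = 93.4.
Round up to the next whole participant.

n = 94 per group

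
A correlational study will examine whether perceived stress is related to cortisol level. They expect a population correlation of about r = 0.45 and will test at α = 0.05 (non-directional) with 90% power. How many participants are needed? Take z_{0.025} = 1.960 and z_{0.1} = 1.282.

Fisher's z: C = ½·ln((1+r)/(1−r)) = ½·ln(2.6364) = 0.4847.
n = ((z_{α/2} + z_β)/C)² + 3.
(1.960 + 1.282) / 0.4847 = 3.242 / 0.4847 = 6.689.
n = 6.689² + 3 = 44.74 + 3 = 47.7.
Round up.

n = 48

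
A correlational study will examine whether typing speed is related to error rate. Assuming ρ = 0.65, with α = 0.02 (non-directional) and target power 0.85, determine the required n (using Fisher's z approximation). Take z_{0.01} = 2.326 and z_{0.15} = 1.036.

n = 22

Fisher's z: C = ½·ln((1+r)/(1−r)) = ½·ln(4.7143) = 0.7753.
n = ((z_{α/2} + z_β)/C)² + 3.
(2.326 + 1.036) / 0.7753 = 3.362 / 0.7753 = 4.336.
n = 4.336² + 3 = 18.80 + 3 = 21.8.
Round up.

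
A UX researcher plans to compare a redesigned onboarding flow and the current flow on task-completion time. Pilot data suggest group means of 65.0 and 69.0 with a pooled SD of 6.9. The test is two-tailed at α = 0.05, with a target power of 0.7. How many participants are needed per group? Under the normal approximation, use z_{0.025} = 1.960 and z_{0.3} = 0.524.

n = 37 per group

Cohen's d = |M₁ − M₂| / SD_pooled = |65.0 − 69.0| / 6.9 = 4.0 / 6.9 = 0.580.
For two independent groups with equal n: n = 2·((z_{α/2} + z_β) / d)².
z_{α/2} + z_β = 1.960 + 0.524 = 2.484.
n = 2 × (2.484 / 0.580)² = 2 × 4.283² = 2 × 18.34 = 36.7.
Round up to the next whole participant.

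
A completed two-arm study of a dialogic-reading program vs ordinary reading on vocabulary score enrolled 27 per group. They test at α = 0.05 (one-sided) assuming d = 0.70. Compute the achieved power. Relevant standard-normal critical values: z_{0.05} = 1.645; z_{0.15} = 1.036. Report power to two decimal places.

power ≈ 0.82

For two equal groups, power = Φ(d·√(n/2) − z_{α}).
d·√(n/2) = 0.70 × √(27/2) = 0.70 × 3.674 = 2.572.
z_β = 2.572 − 1.645 = 0.927.
Power = Φ(0.927) = 0.823.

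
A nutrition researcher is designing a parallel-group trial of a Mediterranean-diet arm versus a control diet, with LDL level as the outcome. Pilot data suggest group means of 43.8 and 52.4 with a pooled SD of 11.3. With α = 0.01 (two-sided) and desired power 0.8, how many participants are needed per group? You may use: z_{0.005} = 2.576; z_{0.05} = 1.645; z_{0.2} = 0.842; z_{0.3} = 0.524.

n = 41 per group

Cohen's d = |M₁ − M₂| / SD_pooled = |43.8 − 52.4| / 11.3 = 8.6 / 11.3 = 0.761.
For two independent groups with equal n: n = 2·((z_{α/2} + z_β) / d)².
z_{α/2} + z_β = 2.576 + 0.842 = 3.418.
n = 2 × (3.418 / 0.761)² = 2 × 4.491² = 2 × 20.17 = 40.3.
Round up to the next whole participant.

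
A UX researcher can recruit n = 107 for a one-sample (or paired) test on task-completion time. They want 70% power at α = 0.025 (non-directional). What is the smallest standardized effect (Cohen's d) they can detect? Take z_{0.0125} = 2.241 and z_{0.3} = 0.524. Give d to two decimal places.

d_min ≈ 0.27

For a single sample (or paired design) of n = 107: d_min = (z_{α/2} + z_β)/√n.
z-sum = 2.241 + 0.524 = 2.765.
d_min = 2.765 / √107 = 2.765 / 10.344 = 0.267.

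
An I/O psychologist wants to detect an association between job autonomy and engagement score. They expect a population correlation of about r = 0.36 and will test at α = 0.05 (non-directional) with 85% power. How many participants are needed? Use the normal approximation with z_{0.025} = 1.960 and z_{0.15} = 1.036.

n = 67

Fisher's z: C = ½·ln((1+r)/(1−r)) = ½·ln(2.1250) = 0.3769.
n = ((z_{α/2} + z_β)/C)² + 3.
(1.960 + 1.036) / 0.3769 = 2.996 / 0.3769 = 7.949.
n = 7.949² + 3 = 63.19 + 3 = 66.2.
Round up.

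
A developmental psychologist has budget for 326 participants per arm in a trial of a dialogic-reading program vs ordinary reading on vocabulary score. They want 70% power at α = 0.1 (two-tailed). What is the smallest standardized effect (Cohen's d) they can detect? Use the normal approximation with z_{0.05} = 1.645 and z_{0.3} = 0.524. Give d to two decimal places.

For two independent groups of n = 326 each: d_min = (z_{α/2} + z_β)·√(2/n).
z-sum = 1.645 + 0.524 = 2.169.
d_min = 2.169 × √(2/326) = 2.169 × 0.0783 = 0.170.

d_min ≈ 0.17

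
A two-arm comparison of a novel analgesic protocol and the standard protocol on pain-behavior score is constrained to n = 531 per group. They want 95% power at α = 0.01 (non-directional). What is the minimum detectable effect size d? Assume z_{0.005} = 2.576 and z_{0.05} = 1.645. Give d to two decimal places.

For two independent groups of n = 531 each: d_min = (z_{α/2} + z_β)·√(2/n).
z-sum = 2.576 + 1.645 = 4.221.
d_min = 4.221 × √(2/531) = 4.221 × 0.0614 = 0.259.

d_min ≈ 0.26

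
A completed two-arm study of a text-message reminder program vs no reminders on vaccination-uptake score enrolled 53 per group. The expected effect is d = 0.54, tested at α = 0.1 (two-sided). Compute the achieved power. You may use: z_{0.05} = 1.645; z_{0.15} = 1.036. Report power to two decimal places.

power ≈ 0.87

For two equal groups, power = Φ(d·√(n/2) − z_{α/2}).
d·√(n/2) = 0.54 × √(53/2) = 0.54 × 5.148 = 2.780.
z_β = 2.780 − 1.645 = 1.135.
Power = Φ(1.135) = 0.872.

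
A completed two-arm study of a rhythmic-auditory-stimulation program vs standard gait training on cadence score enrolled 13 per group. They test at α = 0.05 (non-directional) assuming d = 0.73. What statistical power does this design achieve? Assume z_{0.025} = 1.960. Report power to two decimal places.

For two equal groups, power = Φ(d·√(n/2) − z_{α/2}).
d·√(n/2) = 0.73 × √(13/2) = 0.73 × 2.550 = 1.861.
z_β = 1.861 − 1.960 = -0.099.
Power = Φ(-0.099) = 0.461.

power ≈ 0.46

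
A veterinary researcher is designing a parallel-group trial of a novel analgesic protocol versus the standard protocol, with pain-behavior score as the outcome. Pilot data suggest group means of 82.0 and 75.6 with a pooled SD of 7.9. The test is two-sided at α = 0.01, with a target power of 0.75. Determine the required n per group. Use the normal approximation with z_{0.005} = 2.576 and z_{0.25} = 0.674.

n = 33 per group

Cohen's d = |M₁ − M₂| / SD_pooled = |82.0 − 75.6| / 7.9 = 6.4 / 7.9 = 0.810.
For two independent groups with equal n: n = 2·((z_{α/2} + z_β) / d)².
z_{α/2} + z_β = 2.576 + 0.674 = 3.250.
n = 2 × (3.250 / 0.810)² = 2 × 4.012² = 2 × 16.10 = 32.2.
Round up to the next whole participant.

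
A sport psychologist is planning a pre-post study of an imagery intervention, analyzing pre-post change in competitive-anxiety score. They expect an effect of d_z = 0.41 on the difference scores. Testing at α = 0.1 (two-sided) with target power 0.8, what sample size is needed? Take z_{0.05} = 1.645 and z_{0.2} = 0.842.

For a paired (one-sample on differences) test: n = ((z_{α/2} + z_β) / d)².
z_{α/2} + z_β = 1.645 + 0.842 = 2.487.
n = (2.487 / 0.41)² = 6.066² = 36.79.
Round up.

n = 37 pairs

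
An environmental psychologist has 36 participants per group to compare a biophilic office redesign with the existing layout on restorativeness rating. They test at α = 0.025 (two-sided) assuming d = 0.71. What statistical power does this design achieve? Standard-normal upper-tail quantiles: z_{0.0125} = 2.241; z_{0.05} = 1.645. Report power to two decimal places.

For two equal groups, power = Φ(d·√(n/2) − z_{α/2}).
d·√(n/2) = 0.71 × √(36/2) = 0.71 × 4.243 = 3.012.
z_β = 3.012 − 2.241 = 0.771.
Power = Φ(0.771) = 0.780.

power ≈ 0.78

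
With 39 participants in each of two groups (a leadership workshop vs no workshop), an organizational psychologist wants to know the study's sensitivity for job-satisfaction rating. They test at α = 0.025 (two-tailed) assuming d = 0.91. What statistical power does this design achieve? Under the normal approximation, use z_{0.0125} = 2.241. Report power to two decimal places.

For two equal groups, power = Φ(d·√(n/2) − z_{α/2}).
d·√(n/2) = 0.91 × √(39/2) = 0.91 × 4.416 = 4.018.
z_β = 4.018 − 2.241 = 1.777.
Power = Φ(1.777) = 0.962.

power ≈ 0.96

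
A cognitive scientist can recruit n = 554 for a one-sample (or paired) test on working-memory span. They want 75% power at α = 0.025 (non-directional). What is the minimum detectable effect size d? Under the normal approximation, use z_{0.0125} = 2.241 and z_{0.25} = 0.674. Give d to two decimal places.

d_min ≈ 0.12

For a single sample (or paired design) of n = 554: d_min = (z_{α/2} + z_β)/√n.
z-sum = 2.241 + 0.674 = 2.915.
d_min = 2.915 / √554 = 2.915 / 23.537 = 0.124.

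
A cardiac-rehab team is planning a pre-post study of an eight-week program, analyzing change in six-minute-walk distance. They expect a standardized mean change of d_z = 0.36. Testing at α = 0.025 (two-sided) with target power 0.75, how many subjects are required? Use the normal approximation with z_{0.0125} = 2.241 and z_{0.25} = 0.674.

For a paired (one-sample on differences) test: n = ((z_{α/2} + z_β) / d)².
z_{α/2} + z_β = 2.241 + 0.674 = 2.915.
n = (2.915 / 0.36)² = 8.097² = 65.57.
Round up.

n = 66 pairs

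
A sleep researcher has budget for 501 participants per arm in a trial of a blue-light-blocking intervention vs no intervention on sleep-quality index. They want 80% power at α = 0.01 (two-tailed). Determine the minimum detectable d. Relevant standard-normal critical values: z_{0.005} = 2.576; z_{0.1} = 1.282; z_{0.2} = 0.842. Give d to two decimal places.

d_min ≈ 0.22

For two independent groups of n = 501 each: d_min = (z_{α/2} + z_β)·√(2/n).
z-sum = 2.576 + 0.842 = 3.418.
d_min = 3.418 × √(2/501) = 3.418 × 0.0632 = 0.216.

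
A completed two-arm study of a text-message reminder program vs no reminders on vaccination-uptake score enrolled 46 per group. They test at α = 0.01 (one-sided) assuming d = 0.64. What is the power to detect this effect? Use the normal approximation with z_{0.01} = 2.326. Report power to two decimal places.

power ≈ 0.77

For two equal groups, power = Φ(d·√(n/2) − z_{α}).
d·√(n/2) = 0.64 × √(46/2) = 0.64 × 4.796 = 3.069.
z_β = 3.069 − 2.326 = 0.743.
Power = Φ(0.743) = 0.771.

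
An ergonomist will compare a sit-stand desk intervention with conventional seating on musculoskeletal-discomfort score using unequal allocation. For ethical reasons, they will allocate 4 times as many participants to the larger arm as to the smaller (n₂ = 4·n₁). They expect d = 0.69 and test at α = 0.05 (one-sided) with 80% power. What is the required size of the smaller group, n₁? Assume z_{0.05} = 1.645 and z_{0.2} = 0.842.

n₁ = 17

With allocation ratio k = n₂/n₁ = 4, Var(x̄₁−x̄₂) = σ²(1/n₁ + 1/(k·n₁)) = σ²·(k+1)/(k·n₁).
So n₁ = (1 + 1/k)·((z_{α} + z_β)/d)² = 1.250 × (2.487/0.69)².
n₁ = 1.250 × 12.99 = 16.2.
Round up: n₁ = 17, giving n₂ = 4 × 17 = 68.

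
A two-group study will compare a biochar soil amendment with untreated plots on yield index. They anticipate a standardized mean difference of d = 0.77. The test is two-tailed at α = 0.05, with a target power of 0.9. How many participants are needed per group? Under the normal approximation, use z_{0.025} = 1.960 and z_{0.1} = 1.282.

n = 36 per group

For two independent groups with equal n: n = 2·((z_{α/2} + z_β) / d)².
z_{α/2} + z_β = 1.960 + 1.282 = 3.242.
n = 2 × (3.242 / 0.77)² = 2 × 4.210² = 2 × 17.73 = 35.5.
Round up to the next whole participant.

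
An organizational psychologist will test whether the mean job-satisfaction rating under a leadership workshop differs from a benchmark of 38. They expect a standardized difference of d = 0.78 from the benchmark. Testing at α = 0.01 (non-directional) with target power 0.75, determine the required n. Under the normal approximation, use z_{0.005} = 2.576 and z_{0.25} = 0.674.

n = 18

For a one-sample test: n = ((z_{α/2} + z_β) / d)².
z_{α/2} + z_β = 2.576 + 0.674 = 3.250.
n = (3.250 / 0.78)² = 4.167² = 17.36.
Round up.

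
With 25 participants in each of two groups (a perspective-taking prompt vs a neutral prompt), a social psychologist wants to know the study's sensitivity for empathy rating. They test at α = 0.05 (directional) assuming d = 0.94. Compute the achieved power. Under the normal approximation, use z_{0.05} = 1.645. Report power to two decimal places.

For two equal groups, power = Φ(d·√(n/2) − z_{α}).
d·√(n/2) = 0.94 × √(25/2) = 0.94 × 3.536 = 3.323.
z_β = 3.323 − 1.645 = 1.678.
Power = Φ(1.678) = 0.953.

power ≈ 0.95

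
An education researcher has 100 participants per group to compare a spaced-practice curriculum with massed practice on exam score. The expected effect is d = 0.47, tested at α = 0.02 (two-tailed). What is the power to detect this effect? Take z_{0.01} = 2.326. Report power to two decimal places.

power ≈ 0.84

For two equal groups, power = Φ(d·√(n/2) − z_{α/2}).
d·√(n/2) = 0.47 × √(100/2) = 0.47 × 7.071 = 3.323.
z_β = 3.323 − 2.326 = 0.997.
Power = Φ(0.997) = 0.841.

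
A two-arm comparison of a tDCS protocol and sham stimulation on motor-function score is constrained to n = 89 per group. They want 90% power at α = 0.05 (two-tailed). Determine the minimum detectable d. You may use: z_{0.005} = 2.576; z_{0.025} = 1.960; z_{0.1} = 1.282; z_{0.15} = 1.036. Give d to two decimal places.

For two independent groups of n = 89 each: d_min = (z_{α/2} + z_β)·√(2/n).
z-sum = 1.960 + 1.282 = 3.242.
d_min = 3.242 × √(2/89) = 3.242 × 0.1499 = 0.486.

d_min ≈ 0.49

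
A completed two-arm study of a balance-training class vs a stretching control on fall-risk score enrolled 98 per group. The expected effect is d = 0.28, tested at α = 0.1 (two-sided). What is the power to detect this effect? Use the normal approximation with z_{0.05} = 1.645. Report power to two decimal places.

power ≈ 0.62

For two equal groups, power = Φ(d·√(n/2) − z_{α/2}).
d·√(n/2) = 0.28 × √(98/2) = 0.28 × 7.000 = 1.960.
z_β = 1.960 − 1.645 = 0.315.
Power = Φ(0.315) = 0.624.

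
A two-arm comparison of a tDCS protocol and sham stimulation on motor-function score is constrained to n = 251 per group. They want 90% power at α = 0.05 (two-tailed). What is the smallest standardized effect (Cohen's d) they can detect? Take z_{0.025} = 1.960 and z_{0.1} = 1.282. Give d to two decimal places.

d_min ≈ 0.29

For two independent groups of n = 251 each: d_min = (z_{α/2} + z_β)·√(2/n).
z-sum = 1.960 + 1.282 = 3.242.
d_min = 3.242 × √(2/251) = 3.242 × 0.0893 = 0.289.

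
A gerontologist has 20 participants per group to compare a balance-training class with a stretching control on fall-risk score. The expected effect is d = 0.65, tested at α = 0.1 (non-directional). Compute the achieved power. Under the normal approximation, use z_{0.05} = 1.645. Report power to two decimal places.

power ≈ 0.66

For two equal groups, power = Φ(d·√(n/2) − z_{α/2}).
d·√(n/2) = 0.65 × √(20/2) = 0.65 × 3.162 = 2.055.
z_β = 2.055 − 1.645 = 0.410.
Power = Φ(0.410) = 0.659.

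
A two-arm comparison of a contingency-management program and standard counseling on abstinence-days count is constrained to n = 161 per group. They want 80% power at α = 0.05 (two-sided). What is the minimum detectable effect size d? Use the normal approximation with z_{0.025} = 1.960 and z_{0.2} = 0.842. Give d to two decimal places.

For two independent groups of n = 161 each: d_min = (z_{α/2} + z_β)·√(2/n).
z-sum = 1.960 + 0.842 = 2.802.
d_min = 2.802 × √(2/161) = 2.802 × 0.1115 = 0.312.

d_min ≈ 0.31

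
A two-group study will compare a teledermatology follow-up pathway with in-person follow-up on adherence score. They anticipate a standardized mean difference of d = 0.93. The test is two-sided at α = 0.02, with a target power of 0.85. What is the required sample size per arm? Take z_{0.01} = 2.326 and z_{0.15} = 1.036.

For two independent groups with equal n: n = 2·((z_{α/2} + z_β) / d)².
z_{α/2} + z_β = 2.326 + 1.036 = 3.362.
n = 2 × (3.362 / 0.93)² = 2 × 3.615² = 2 × 13.07 = 26.1.
Round up to the next whole participant.

n = 27 per group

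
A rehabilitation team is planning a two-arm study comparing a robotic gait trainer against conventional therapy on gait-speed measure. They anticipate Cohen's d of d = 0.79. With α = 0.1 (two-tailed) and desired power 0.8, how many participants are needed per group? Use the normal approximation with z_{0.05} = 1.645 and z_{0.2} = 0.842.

For two independent groups with equal n: n = 2·((z_{α/2} + z_β) / d)².
z_{α/2} + z_β = 1.645 + 0.842 = 2.487.
n = 2 × (2.487 / 0.79)² = 2 × 3.148² = 2 × 9.91 = 19.8.
Round up to the next whole participant.

n = 20 per group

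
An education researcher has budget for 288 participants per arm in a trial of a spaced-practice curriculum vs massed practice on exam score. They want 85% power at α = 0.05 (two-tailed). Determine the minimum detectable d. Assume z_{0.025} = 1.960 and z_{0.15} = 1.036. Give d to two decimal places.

For two independent groups of n = 288 each: d_min = (z_{α/2} + z_β)·√(2/n).
z-sum = 1.960 + 1.036 = 2.996.
d_min = 2.996 × √(2/288) = 2.996 × 0.0833 = 0.250.

d_min ≈ 0.25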